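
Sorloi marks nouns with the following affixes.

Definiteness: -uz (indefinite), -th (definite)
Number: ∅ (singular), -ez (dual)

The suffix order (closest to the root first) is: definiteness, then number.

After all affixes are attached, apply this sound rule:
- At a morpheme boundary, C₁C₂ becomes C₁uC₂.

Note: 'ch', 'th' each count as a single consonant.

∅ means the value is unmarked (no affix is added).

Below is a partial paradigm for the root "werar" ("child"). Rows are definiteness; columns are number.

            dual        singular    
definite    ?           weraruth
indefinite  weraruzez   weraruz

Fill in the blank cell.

weraruthez

Attach definiteness definite -th → werarth.
Attach number dual -ez → werarthez.
Apply epenthesis: werarthez → weraruthez.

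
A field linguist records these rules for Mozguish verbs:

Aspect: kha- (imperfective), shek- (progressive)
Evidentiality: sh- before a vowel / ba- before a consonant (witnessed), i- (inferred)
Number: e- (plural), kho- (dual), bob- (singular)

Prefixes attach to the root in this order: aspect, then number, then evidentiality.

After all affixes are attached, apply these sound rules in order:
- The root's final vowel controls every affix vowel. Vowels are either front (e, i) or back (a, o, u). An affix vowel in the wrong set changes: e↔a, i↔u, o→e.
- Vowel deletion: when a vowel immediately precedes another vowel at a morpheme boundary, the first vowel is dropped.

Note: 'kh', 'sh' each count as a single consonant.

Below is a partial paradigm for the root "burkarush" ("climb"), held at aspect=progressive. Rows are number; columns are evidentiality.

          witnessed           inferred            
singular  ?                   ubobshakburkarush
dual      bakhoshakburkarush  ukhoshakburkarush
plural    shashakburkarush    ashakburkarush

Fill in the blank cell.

babobshakburkarush

Attach aspect progressive shek- → shekburkarush.
Attach number singular bob- → bobshekburkarush.
Attach evidentiality witnessed ba- (before consonant 'b') → babobshekburkarush.
Apply vowel harmony: babobshekburkarush → babobshakburkarush.
Vowel deletion: no change.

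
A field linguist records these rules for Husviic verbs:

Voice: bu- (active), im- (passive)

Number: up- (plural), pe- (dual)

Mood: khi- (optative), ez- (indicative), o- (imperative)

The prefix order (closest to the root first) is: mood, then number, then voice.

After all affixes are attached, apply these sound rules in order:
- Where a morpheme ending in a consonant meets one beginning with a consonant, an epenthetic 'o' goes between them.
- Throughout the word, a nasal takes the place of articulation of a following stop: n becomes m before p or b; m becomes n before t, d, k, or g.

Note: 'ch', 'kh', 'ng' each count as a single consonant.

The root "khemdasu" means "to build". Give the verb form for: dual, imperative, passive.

Attach mood imperative o- → okhemdasu.
Attach number dual pe- → peokhemdasu.
Attach voice passive im- → impeokhemdasu.
Apply epenthesis: impeokhemdasu → imopeokhemdasu.
Apply nasal assimilation: imopeokhemdasu → imopeokhendasu.

imopeokhendasu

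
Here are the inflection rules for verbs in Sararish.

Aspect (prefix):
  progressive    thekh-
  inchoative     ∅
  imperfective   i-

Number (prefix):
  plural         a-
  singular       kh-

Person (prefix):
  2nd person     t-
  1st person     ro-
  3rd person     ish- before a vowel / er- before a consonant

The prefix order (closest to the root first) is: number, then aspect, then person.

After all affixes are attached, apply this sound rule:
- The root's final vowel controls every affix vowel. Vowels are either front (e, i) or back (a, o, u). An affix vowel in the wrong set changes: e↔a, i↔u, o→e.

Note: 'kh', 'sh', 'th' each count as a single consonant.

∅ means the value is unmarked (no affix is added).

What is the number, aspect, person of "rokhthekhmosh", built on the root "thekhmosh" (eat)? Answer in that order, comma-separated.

singular, inchoative, 1st person

Segment: ro-kh-thekhmosh.
number: kh- → singular.
aspect: ∅ → inchoative.
person: ro- → 1st person.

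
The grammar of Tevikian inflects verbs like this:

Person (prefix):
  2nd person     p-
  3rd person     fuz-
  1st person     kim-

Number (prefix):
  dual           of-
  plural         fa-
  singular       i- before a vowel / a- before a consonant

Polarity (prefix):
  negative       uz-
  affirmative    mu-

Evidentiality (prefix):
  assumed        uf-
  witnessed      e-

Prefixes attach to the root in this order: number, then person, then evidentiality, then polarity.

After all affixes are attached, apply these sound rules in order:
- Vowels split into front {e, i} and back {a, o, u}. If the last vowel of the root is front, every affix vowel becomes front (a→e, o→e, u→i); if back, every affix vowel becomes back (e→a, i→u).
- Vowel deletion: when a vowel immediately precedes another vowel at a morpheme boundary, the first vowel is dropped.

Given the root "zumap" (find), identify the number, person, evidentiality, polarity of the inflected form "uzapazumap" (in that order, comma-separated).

Segment: uz-e-p-a-zumap.
number: i/a- → singular.
person: p- → 2nd person.
evidentiality: e- → witnessed.
polarity: uz- → negative.

singular, 2nd person, witnessed, negative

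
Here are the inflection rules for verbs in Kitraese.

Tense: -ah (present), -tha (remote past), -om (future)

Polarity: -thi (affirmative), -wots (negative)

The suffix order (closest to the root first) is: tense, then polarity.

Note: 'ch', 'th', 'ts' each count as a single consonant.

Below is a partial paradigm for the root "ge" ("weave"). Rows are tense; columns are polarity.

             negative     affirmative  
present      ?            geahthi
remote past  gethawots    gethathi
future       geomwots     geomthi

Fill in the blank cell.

geahwots

Attach tense present -ah → geah.
Attach polarity negative -wots → geahwots.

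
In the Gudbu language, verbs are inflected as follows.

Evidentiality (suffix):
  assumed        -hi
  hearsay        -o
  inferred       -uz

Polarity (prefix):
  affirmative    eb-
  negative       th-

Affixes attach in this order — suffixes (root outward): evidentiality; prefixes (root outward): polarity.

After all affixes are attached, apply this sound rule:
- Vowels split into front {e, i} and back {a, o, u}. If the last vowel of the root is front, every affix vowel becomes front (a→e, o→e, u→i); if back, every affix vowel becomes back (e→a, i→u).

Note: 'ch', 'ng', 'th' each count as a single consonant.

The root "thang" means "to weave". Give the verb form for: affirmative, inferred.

Attach polarity affirmative eb- → ebthang.
Attach evidentiality inferred -uz → ebthanguz.
Apply vowel harmony: ebthanguz → abthanguz.

abthanguz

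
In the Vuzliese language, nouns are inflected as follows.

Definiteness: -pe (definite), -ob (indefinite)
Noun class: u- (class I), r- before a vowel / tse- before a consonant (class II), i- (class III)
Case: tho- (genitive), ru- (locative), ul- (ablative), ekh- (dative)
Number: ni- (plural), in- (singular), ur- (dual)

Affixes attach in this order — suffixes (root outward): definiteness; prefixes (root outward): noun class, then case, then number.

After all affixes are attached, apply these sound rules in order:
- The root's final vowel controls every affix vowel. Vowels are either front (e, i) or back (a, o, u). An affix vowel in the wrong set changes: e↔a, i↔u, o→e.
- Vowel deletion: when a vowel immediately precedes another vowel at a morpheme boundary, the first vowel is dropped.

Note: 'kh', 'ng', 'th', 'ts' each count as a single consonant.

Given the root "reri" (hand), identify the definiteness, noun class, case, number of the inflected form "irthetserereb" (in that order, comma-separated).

indefinite, class II, genitive, dual

Segment: ur-tho-tse-reri-ob.
definiteness: -ob → indefinite.
noun class: r/tse- → class II.
case: tho- → genitive.
number: ur- → dual.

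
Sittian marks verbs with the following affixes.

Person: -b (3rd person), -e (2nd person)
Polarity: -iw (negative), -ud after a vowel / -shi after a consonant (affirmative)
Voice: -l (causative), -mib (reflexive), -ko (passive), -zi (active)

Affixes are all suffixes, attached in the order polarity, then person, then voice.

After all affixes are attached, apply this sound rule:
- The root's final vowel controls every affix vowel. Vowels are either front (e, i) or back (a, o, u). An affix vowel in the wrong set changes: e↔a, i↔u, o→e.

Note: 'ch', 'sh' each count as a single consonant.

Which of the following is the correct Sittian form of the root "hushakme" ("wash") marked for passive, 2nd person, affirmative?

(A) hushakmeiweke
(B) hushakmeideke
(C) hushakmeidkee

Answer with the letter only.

B

Attach polarity affirmative -ud (after vowel 'e') → hushakmeud.
Attach person 2nd person -e → hushakmeude.
Attach voice passive -ko → hushakmeudeko.
Apply vowel harmony: hushakmeudeko → hushakmeideke.
So the correct form is hushakmeideke, option (B).
(C) hushakmeidkee is wrong: it has the affixes in the wrong order.
(A) hushakmeiweke is wrong: it uses negative instead of affirmative for polarity.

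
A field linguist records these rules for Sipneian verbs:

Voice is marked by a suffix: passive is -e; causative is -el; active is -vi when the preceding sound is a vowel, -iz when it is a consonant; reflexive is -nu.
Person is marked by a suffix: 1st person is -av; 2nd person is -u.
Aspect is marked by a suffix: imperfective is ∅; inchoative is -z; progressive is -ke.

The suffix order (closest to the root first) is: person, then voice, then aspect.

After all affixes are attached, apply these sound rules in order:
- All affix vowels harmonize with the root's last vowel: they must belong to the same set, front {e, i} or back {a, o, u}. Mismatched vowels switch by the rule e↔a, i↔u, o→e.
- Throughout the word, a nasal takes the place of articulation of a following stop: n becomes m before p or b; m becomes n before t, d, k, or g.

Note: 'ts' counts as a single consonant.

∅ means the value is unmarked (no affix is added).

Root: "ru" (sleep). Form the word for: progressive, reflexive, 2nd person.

Attach person 2nd person -u → ruu.
Attach voice reflexive -nu → ruunu.
Attach aspect progressive -ke → ruunuke.
Apply vowel harmony: ruunuke → ruunuka.
Nasal assimilation: no change.

ruunuka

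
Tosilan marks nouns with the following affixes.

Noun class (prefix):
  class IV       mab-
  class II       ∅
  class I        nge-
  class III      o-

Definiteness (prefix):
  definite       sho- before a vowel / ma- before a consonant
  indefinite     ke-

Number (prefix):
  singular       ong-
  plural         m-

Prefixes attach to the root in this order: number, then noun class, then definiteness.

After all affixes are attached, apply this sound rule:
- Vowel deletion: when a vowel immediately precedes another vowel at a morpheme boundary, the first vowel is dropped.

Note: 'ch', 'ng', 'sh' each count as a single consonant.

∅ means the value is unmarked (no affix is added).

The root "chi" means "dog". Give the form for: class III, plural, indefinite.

komchi

Attach number plural m- → mchi.
Attach noun class class III o- → omchi.
Attach definiteness indefinite ke- → keomchi.
Apply vowel deletion: keomchi → komchi.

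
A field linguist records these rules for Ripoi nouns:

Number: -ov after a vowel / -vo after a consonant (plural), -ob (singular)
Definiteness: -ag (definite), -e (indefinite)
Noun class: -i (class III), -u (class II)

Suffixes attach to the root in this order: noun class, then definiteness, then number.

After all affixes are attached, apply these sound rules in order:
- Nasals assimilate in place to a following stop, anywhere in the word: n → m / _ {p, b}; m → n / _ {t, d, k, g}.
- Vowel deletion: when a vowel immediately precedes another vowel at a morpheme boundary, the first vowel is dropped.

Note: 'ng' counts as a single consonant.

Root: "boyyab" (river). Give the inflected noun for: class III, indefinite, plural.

boyyabov

Attach noun class class III -i → boyyabi.
Attach definiteness indefinite -e → boyyabie.
Attach number plural -ov (after vowel 'e') → boyyabieov.
Nasal assimilation: no change.
Apply vowel deletion: boyyabieov → boyyabov.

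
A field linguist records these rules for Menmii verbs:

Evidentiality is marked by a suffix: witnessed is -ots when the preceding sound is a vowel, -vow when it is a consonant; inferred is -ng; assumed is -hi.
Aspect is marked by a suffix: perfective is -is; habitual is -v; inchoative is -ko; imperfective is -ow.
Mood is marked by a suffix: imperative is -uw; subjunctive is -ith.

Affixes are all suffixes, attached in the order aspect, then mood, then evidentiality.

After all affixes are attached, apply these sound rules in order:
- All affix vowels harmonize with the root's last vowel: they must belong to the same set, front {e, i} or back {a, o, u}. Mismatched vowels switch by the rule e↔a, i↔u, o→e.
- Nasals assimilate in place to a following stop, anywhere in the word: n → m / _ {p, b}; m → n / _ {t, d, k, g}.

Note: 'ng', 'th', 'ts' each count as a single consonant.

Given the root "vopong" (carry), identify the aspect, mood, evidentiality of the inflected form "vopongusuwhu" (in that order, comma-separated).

perfective, imperative, assumed

Segment: vopong-is-uw-hi.
aspect: -is → perfective.
mood: -uw → imperative.
evidentiality: -hi → assumed.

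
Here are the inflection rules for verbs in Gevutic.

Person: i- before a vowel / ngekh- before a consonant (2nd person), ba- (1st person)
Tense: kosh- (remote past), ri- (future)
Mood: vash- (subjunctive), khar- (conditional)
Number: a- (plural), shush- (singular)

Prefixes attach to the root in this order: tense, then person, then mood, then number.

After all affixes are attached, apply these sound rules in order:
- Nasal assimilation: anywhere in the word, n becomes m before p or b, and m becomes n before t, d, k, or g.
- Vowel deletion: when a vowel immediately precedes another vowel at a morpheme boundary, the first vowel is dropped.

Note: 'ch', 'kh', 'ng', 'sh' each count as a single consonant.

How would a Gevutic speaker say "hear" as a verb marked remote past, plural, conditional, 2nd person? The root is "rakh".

akharngekhkoshrakh

Attach tense remote past kosh- → koshrakh.
Attach person 2nd person ngekh- (before consonant 'k') → ngekhkoshrakh.
Attach mood conditional khar- → kharngekhkoshrakh.
Attach number plural a- → akharngekhkoshrakh.
Nasal assimilation: no change.
Vowel deletion: no change.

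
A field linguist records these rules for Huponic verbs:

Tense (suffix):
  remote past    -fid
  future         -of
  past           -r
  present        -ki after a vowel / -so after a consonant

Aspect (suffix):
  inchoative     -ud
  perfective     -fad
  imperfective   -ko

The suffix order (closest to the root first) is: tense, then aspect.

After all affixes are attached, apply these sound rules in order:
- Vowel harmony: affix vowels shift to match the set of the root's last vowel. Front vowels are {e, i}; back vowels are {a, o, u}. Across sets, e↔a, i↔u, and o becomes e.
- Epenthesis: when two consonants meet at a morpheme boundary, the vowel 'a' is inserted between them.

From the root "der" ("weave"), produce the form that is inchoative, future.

Attach tense future -of → derof.
Attach aspect inchoative -ud → derofud.
Apply vowel harmony: derofud → derefid.
Epenthesis: no change.

derefid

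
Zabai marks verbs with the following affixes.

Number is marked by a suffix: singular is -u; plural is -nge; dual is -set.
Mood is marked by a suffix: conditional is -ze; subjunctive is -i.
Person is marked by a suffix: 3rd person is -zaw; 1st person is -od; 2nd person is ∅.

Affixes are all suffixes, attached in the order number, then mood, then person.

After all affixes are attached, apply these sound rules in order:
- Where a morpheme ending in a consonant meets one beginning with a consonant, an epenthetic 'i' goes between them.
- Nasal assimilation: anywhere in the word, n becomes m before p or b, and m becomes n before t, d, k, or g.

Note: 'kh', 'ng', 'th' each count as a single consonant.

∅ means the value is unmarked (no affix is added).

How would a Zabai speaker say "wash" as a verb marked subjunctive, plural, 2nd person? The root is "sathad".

Attach number plural -nge → sathadnge.
Attach mood subjunctive -i → sathadngei.
person = 2nd person: zero marking, form stays sathadngei.
Apply epenthesis: sathadngei → sathadingei.
Nasal assimilation: no change.

sathadingei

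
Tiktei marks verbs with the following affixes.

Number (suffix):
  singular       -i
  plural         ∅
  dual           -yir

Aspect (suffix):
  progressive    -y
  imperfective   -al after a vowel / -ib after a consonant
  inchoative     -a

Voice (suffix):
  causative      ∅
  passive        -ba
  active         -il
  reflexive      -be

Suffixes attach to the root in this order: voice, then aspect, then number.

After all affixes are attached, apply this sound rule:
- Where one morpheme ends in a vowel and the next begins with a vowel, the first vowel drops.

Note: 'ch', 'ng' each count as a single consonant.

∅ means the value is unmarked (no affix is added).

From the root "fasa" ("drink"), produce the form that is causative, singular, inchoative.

voice = causative: zero marking, form stays fasa.
Attach aspect inchoative -a → fasaa.
Attach number singular -i → fasaai.
Apply vowel deletion: fasaai → fasi.

fasi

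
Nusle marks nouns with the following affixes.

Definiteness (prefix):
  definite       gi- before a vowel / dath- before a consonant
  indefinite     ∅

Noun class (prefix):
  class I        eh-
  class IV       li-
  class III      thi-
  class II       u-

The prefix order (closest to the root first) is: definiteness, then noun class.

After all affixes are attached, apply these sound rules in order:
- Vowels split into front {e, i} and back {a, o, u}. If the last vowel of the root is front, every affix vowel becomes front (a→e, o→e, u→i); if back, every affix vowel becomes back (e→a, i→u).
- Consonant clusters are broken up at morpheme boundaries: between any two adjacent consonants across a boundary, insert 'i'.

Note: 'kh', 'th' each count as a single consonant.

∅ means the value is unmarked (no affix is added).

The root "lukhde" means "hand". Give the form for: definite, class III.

Attach definiteness definite dath- (before consonant 'l') → dathlukhde.
Attach noun class class III thi- → thidathlukhde.
Apply vowel harmony: thidathlukhde → thidethlukhde.
Apply epenthesis: thidethlukhde → thidethilukhde.

thidethilukhde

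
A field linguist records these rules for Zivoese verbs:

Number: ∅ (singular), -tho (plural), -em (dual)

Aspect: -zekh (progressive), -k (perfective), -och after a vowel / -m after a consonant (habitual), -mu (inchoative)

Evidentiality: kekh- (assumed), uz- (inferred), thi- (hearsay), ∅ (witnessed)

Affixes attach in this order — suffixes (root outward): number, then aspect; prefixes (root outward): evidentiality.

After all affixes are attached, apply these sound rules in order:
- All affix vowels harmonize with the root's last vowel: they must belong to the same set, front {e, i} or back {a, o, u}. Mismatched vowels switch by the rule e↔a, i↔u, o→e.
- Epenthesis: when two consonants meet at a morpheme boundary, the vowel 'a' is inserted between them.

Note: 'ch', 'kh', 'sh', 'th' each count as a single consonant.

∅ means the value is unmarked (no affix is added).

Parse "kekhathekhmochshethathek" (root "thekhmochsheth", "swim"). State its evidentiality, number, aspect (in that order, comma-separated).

Segment: kekh-thekhmochsheth-tho-k.
evidentiality: kekh- → assumed.
number: -tho → plural.
aspect: -k → perfective.

assumed, plural, perfective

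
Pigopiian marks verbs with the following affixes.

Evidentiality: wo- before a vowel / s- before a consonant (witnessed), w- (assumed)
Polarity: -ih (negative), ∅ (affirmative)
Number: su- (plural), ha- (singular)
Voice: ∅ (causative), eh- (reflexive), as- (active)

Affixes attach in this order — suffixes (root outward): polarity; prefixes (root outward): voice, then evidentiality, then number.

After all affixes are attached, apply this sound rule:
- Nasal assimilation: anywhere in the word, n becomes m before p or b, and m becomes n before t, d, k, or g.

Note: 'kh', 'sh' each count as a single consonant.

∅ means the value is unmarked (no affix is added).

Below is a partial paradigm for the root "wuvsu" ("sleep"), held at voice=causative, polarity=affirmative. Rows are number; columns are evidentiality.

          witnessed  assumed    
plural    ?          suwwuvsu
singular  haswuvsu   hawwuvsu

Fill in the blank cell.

suswuvsu

voice = causative: zero marking, form stays wuvsu.
Attach evidentiality witnessed s- (before consonant 'w') → swuvsu.
polarity = affirmative: zero marking, form stays swuvsu.
Attach number plural su- → suswuvsu.
Nasal assimilation: no change.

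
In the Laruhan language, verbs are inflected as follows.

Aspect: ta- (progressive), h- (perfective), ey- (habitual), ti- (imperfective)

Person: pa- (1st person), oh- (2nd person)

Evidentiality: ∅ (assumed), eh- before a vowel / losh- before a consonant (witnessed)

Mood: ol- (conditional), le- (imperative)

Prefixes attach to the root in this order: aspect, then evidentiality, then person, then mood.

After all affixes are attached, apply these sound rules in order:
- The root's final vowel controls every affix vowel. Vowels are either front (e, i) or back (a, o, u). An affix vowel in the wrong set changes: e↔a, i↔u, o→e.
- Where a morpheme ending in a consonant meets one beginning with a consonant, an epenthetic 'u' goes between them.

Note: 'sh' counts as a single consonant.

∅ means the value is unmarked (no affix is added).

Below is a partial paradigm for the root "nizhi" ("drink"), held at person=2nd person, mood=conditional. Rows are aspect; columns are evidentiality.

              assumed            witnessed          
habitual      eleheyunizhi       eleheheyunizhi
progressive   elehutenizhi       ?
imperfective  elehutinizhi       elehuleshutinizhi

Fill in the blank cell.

Attach aspect progressive ta- → tanizhi.
Attach evidentiality witnessed losh- (before consonant 't') → loshtanizhi.
Attach person 2nd person oh- → ohloshtanizhi.
Attach mood conditional ol- → olohloshtanizhi.
Apply vowel harmony: olohloshtanizhi → elehleshtenizhi.
Apply epenthesis: elehleshtenizhi → elehuleshutenizhi.

elehuleshutenizhi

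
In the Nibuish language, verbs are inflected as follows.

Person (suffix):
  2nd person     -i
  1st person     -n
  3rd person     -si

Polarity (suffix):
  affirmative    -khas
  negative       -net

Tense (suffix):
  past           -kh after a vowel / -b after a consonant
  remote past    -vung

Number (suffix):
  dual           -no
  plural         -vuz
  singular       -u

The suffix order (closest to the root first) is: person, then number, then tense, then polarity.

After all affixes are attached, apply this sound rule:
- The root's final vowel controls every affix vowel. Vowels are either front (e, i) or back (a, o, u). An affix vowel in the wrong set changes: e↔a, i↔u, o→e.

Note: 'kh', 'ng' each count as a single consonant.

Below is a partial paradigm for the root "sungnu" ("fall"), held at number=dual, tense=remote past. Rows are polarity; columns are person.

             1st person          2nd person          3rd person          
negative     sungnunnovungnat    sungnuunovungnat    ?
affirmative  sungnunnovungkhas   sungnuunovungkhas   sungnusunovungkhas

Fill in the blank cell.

Attach person 3rd person -si → sungnusi.
Attach number dual -no → sungnusino.
Attach tense remote past -vung → sungnusinovung.
Attach polarity negative -net → sungnusinovungnet.
Apply vowel harmony: sungnusinovungnet → sungnusunovungnat.

sungnusunovungnat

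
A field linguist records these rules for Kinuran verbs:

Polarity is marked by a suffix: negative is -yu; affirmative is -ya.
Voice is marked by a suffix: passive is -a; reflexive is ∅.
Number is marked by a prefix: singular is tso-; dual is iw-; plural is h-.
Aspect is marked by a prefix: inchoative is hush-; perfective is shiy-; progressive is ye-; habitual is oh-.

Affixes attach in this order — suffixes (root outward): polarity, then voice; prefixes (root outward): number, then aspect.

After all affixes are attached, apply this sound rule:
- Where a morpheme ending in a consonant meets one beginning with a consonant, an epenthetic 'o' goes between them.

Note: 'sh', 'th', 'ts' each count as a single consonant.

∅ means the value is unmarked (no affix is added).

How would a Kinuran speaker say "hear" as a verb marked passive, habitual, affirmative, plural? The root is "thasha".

ohohothashayaa

Attach polarity affirmative -ya → thashaya.
Attach number plural h- → hthashaya.
Attach aspect habitual oh- → ohhthashaya.
Attach voice passive -a → ohhthashayaa.
Apply epenthesis: ohhthashayaa → ohohothashayaa.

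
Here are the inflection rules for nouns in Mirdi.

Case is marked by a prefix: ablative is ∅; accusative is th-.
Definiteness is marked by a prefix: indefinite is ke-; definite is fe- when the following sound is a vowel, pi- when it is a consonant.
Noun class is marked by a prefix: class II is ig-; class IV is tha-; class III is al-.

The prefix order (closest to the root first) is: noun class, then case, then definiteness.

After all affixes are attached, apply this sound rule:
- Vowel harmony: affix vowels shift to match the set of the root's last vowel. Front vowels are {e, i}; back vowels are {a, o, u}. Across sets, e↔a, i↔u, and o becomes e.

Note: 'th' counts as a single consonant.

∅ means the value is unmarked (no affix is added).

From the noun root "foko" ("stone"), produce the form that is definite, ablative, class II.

faugfoko

Attach noun class class II ig- → igfoko.
case = ablative: zero marking, form stays igfoko.
Attach definiteness definite fe- (before vowel 'i') → feigfoko.
Apply vowel harmony: feigfoko → faugfoko.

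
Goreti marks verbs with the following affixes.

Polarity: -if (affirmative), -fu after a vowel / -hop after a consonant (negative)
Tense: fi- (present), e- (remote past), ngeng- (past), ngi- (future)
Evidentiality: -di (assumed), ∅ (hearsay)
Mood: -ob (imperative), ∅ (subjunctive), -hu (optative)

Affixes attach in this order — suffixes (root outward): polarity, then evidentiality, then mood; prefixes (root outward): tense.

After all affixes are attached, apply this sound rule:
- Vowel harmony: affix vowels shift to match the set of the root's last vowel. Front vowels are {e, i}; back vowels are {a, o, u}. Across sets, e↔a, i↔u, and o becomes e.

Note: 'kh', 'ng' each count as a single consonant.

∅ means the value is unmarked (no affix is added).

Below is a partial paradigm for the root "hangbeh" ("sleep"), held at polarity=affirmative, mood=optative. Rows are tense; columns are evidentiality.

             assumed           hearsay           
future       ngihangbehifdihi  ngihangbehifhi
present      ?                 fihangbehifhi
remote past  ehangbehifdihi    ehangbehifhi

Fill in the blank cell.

Attach tense present fi- → fihangbeh.
Attach polarity affirmative -if → fihangbehif.
Attach evidentiality assumed -di → fihangbehifdi.
Attach mood optative -hu → fihangbehifdihu.
Apply vowel harmony: fihangbehifdihu → fihangbehifdihi.

fihangbehifdihi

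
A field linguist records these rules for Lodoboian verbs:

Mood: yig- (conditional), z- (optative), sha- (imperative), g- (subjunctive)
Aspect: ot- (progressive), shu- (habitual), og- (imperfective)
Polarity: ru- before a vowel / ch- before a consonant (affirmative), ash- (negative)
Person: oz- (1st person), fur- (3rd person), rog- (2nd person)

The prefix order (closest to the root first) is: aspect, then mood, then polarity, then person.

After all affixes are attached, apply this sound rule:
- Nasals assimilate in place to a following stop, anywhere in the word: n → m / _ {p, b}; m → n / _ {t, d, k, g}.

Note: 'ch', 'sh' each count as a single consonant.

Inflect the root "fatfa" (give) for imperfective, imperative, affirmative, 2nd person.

Attach aspect imperfective og- → ogfatfa.
Attach mood imperative sha- → shaogfatfa.
Attach polarity affirmative ch- (before consonant 'sh') → chshaogfatfa.
Attach person 2nd person rog- → rogchshaogfatfa.
Nasal assimilation: no change.

rogchshaogfatfa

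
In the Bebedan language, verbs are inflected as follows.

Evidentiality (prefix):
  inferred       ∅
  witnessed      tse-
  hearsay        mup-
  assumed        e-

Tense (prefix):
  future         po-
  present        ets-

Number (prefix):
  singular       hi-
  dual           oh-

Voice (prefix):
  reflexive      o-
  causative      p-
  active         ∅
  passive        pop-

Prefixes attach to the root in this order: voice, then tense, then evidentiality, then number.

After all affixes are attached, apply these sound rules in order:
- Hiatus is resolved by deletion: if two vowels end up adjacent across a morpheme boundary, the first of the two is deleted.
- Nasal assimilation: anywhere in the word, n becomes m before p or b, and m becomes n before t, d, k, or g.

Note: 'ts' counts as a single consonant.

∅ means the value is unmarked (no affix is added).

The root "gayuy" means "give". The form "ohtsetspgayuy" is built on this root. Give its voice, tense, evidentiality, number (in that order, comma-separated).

Segment: oh-tse-ets-p-gayuy.
voice: p- → causative.
tense: ets- → present.
evidentiality: tse- → witnessed.
number: oh- → dual.

causative, present, witnessed, dual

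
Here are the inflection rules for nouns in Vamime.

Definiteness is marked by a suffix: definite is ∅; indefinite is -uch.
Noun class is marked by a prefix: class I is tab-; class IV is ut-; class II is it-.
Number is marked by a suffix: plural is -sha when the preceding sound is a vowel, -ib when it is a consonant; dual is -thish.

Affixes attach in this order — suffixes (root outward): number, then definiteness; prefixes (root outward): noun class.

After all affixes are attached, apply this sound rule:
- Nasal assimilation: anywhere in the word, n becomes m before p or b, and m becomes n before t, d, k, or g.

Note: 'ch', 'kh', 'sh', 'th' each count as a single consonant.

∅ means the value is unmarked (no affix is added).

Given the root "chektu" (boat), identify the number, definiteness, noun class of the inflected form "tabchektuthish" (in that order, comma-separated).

Segment: tab-chektu-thish.
number: -thish → dual.
definiteness: ∅ → definite.
noun class: tab- → class I.

dual, definite, class I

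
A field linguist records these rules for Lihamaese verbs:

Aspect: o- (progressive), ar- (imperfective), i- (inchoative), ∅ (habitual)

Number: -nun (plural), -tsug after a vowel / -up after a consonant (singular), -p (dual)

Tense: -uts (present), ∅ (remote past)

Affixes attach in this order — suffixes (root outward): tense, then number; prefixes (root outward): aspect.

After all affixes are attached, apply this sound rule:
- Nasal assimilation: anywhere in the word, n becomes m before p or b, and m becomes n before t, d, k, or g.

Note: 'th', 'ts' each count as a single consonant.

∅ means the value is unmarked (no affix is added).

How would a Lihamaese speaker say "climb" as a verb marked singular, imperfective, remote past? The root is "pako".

Attach aspect imperfective ar- → arpako.
tense = remote past: zero marking, form stays arpako.
Attach number singular -tsug (after vowel 'o') → arpakotsug.
Nasal assimilation: no change.

arpakotsug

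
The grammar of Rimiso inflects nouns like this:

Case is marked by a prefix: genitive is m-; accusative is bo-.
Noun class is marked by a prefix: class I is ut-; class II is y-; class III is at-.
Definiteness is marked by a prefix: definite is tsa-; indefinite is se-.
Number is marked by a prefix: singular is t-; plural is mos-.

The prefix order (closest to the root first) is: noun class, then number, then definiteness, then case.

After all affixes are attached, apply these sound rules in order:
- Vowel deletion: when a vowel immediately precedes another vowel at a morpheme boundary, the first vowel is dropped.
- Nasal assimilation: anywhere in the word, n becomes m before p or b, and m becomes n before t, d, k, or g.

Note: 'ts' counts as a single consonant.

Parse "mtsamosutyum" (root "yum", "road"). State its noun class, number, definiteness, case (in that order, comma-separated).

class I, plural, definite, genitive

Segment: m-tsa-mos-ut-yum.
noun class: ut- → class I.
number: mos- → plural.
definiteness: tsa- → definite.
case: m- → genitive.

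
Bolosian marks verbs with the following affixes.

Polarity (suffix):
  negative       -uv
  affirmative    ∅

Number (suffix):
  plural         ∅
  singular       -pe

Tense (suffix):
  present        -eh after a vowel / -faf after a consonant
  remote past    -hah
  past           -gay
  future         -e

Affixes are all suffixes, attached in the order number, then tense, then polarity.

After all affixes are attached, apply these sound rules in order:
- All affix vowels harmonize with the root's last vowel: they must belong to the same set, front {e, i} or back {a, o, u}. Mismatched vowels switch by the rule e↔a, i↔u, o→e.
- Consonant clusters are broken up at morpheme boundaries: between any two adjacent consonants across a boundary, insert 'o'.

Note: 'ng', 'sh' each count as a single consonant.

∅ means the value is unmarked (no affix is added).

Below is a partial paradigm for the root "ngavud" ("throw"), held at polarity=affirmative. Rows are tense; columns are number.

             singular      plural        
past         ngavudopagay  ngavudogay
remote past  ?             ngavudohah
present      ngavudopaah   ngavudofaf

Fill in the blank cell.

Attach number singular -pe → ngavudpe.
Attach tense remote past -hah → ngavudpehah.
polarity = affirmative: zero marking, form stays ngavudpehah.
Apply vowel harmony: ngavudpehah → ngavudpahah.
Apply epenthesis: ngavudpahah → ngavudopahah.

ngavudopahah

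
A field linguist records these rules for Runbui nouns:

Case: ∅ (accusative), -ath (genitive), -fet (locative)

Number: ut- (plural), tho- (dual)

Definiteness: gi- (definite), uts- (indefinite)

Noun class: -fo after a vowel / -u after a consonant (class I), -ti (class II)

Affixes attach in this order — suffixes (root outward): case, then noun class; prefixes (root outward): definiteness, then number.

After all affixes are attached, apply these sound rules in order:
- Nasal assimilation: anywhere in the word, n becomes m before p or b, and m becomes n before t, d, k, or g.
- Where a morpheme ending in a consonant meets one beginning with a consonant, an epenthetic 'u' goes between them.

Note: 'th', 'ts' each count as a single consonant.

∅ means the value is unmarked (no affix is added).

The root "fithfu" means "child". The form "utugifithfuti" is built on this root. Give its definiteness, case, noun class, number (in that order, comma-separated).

Segment: ut-gi-fithfu-ti.
definiteness: gi- → definite.
case: ∅ → accusative.
noun class: -ti → class II.
number: ut- → plural.

definite, accusative, class II, plural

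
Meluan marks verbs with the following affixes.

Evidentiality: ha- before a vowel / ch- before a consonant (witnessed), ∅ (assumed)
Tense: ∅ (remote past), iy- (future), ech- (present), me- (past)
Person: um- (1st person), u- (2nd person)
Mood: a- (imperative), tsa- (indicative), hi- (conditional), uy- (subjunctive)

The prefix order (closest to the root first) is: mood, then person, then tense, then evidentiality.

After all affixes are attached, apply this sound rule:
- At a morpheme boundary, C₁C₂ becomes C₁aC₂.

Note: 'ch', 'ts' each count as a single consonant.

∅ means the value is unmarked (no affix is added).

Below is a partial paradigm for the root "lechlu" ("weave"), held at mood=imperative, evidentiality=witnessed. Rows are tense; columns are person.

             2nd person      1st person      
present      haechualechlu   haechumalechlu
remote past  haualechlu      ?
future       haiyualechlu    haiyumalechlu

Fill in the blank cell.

haumalechlu

Attach mood imperative a- → alechlu.
Attach person 1st person um- → umalechlu.
tense = remote past: zero marking, form stays umalechlu.
Attach evidentiality witnessed ha- (before vowel 'u') → haumalechlu.
Epenthesis: no change.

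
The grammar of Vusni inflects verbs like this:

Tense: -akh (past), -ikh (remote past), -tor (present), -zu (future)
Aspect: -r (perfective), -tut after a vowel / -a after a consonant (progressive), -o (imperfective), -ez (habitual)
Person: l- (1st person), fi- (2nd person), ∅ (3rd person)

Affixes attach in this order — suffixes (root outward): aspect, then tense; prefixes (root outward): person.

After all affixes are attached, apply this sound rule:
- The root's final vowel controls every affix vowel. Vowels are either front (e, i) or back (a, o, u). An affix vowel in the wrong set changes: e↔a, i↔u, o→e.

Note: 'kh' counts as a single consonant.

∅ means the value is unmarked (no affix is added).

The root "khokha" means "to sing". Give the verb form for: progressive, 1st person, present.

lkhokhatuttor

Attach person 1st person l- → lkhokha.
Attach aspect progressive -tut (after vowel 'a') → lkhokhatut.
Attach tense present -tor → lkhokhatuttor.
Vowel harmony: no change.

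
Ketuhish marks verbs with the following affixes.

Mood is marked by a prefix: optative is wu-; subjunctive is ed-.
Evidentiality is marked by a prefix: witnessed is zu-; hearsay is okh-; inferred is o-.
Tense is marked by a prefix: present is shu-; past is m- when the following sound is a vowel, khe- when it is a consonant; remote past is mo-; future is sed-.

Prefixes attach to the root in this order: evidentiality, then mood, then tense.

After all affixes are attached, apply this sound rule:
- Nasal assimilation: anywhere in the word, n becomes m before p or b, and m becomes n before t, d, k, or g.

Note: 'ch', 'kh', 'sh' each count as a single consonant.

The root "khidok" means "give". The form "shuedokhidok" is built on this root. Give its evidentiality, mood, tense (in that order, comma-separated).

Segment: shu-ed-o-khidok.
evidentiality: o- → inferred.
mood: ed- → subjunctive.
tense: shu- → present.

inferred, subjunctive, present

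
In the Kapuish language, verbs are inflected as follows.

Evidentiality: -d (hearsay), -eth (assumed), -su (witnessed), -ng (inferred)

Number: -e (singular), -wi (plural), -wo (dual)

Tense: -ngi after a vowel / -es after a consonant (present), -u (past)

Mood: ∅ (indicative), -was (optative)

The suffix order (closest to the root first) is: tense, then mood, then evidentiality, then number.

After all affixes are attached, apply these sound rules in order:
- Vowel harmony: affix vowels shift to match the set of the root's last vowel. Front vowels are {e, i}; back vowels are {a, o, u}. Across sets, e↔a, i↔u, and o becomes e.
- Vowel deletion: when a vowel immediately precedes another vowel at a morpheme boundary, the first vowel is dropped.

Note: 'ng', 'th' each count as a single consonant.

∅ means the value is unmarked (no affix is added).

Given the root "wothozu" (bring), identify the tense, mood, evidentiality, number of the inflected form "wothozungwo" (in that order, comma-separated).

past, indicative, inferred, dual

Segment: wothozu-u-ng-wo.
tense: -u → past.
mood: ∅ → indicative.
evidentiality: -ng → inferred.
number: -wo → dual.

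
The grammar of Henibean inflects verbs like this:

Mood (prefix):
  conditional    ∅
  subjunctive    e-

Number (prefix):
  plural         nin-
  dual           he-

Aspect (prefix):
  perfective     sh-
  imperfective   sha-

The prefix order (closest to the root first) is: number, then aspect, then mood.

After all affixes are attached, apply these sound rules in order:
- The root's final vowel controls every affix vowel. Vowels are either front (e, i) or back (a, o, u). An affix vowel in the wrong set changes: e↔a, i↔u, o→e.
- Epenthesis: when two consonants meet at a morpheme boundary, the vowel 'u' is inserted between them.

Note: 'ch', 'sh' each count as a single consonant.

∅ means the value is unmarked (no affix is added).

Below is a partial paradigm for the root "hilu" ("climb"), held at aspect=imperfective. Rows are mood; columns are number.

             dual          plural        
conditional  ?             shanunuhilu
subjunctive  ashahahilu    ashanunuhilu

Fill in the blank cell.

Attach number dual he- → hehilu.
Attach aspect imperfective sha- → shahehilu.
mood = conditional: zero marking, form stays shahehilu.
Apply vowel harmony: shahehilu → shahahilu.
Epenthesis: no change.

shahahilu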